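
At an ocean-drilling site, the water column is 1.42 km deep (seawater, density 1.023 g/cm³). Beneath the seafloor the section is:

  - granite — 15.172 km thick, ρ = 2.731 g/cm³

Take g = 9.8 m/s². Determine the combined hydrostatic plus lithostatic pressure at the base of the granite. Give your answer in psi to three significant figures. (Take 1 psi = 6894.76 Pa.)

61000 psi

seawater: 1023 kg/m³ × 9.8 m/s² × 1420 m = 1.424×10^7 Pa = 2065 psi
granite: 2731 kg/m³ × 9.8 m/s² × 15172 m = 4.061×10^8 Pa = 58894 psi
Total = 2065 + 58894 = 60959 psi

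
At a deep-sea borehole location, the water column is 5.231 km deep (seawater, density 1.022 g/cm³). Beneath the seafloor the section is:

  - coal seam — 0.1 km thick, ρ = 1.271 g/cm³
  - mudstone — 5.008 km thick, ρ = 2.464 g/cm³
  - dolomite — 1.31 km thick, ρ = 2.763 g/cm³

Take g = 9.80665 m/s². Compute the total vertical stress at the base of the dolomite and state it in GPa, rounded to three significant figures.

0.210 GPa

seawater: 1022 kg/m³ × 9.80665 m/s² × 5231 m = 5.243×10^7 Pa = 0.05243 GPa
coal seam: 1271 kg/m³ × 9.80665 m/s² × 100 m = 1.246×10^6 Pa = 1.246×10^-3 GPa
mudstone: 2464 kg/m³ × 9.80665 m/s² × 5008 m = 1.210×10^8 Pa = 0.1210 GPa
dolomite: 2763 kg/m³ × 9.80665 m/s² × 1310 m = 3.550×10^7 Pa = 0.03550 GPa
Total = 0.05243 + 1.246×10^-3 + 0.1210 + 0.03550 = 0.21018 GPa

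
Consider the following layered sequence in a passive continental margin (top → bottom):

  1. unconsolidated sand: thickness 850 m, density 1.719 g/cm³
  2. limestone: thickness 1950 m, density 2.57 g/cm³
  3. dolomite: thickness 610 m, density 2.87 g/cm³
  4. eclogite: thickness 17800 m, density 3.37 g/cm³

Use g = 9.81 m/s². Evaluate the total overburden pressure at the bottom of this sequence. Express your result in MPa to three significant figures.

669 MPa

unconsolidated sand: 1719 kg/m³ × 9.81 m/s² × 850 m = 1.433×10^7 Pa = 14.33 MPa
limestone: 2570 kg/m³ × 9.81 m/s² × 1950 m = 4.916×10^7 Pa = 49.16 MPa
dolomite: 2870 kg/m³ × 9.81 m/s² × 610 m = 1.717×10^7 Pa = 17.17 MPa
eclogite: 3370 kg/m³ × 9.81 m/s² × 17800 m = 5.885×10^8 Pa = 588.5 MPa
Total = 14.33 + 49.16 + 17.17 + 588.5 = 669.13 MPa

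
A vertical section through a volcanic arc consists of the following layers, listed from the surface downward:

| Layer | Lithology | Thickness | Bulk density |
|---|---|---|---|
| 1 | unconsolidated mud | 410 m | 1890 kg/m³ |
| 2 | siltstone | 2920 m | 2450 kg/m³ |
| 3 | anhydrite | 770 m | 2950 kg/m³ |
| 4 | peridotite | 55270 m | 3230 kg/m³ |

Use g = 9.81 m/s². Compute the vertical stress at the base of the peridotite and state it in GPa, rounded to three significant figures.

1.85 GPa

unconsolidated mud: 1890 kg/m³ × 9.81 m/s² × 410 m = 7.602×10^6 Pa = 7.602×10^-3 GPa
siltstone: 2450 kg/m³ × 9.81 m/s² × 2920 m = 7.018×10^7 Pa = 0.07018 GPa
anhydrite: 2950 kg/m³ × 9.81 m/s² × 770 m = 2.228×10^7 Pa = 0.02228 GPa
peridotite: 3230 kg/m³ × 9.81 m/s² × 55270 m = 1.751×10^9 Pa = 1.751 GPa
Total = 7.602×10^-3 + 0.07018 + 0.02228 + 1.751 = 1.8514 GPa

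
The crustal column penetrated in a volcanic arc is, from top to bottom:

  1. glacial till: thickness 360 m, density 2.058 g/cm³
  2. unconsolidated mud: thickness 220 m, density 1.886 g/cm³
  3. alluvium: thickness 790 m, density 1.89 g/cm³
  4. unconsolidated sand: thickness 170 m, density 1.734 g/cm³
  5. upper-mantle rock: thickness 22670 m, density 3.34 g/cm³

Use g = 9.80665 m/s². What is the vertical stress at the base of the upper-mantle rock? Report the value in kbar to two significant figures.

glacial till: 2058 kg/m³ × 9.80665 m/s² × 360 m = 7.266×10^6 Pa = 0.07266 kbar
unconsolidated mud: 1886 kg/m³ × 9.80665 m/s² × 220 m = 4.069×10^6 Pa = 0.04069 kbar
alluvium: 1890 kg/m³ × 9.80665 m/s² × 790 m = 1.464×10^7 Pa = 0.1464 kbar
unconsolidated sand: 1734 kg/m³ × 9.80665 m/s² × 170 m = 2.891×10^6 Pa = 0.02891 kbar
upper-mantle rock: 3340 kg/m³ × 9.80665 m/s² × 22670 m = 7.425×10^8 Pa = 7.425 kbar
Total = 0.07266 + 0.04069 + 0.1464 + 0.02891 + 7.425 = 7.7141 kbar

7.7 kbar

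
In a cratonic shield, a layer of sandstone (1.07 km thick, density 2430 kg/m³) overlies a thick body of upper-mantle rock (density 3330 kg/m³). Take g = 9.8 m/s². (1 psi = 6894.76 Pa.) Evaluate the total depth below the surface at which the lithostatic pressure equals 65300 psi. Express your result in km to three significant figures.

Pressure at base of upper layers: 2430×9.8×1070 = 2.548×10^7 Pa = 3696 psi
Remaining pressure to be supplied by upper-mantle rock: 4.502×10^8 − 2.548×10^7 = 4.247×10^8 Pa
Additional depth in upper-mantle rock = 4.247×10^8 Pa / (3330 kg/m³ × 9.8 m/s²) = 13015 m
Total depth = 1070 m + 13015 m = 14085 m
= 14.085 km

14.1 km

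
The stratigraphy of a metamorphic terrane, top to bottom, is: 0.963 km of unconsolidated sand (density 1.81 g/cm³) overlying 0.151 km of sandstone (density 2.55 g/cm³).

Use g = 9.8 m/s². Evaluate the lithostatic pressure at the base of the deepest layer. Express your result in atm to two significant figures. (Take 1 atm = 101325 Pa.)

210 atm

unconsolidated sand: 1810 kg/m³ × 9.8 m/s² × 963 m = 1.708×10^7 Pa = 168.6 atm
sandstone: 2550 kg/m³ × 9.8 m/s² × 151 m = 3.773×10^6 Pa = 37.24 atm
Total = 168.6 + 37.24 = 205.82 atm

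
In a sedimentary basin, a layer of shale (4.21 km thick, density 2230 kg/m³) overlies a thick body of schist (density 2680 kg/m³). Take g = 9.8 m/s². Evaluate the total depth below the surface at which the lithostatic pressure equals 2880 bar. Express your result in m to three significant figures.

11700 m

Pressure at base of upper layers: 2230×9.8×4210 = 9.201×10^7 Pa = 920.1 bar
Remaining pressure to be supplied by schist: 2.880×10^8 − 9.201×10^7 = 1.960×10^8 Pa
Additional depth in schist = 1.960×10^8 Pa / (2680 kg/m³ × 9.8 m/s²) = 7462.5 m
Total depth = 4210 m + 7462.5 m = 11672 m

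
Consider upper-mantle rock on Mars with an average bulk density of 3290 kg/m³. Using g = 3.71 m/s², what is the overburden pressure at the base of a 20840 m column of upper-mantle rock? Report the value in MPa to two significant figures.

upper-mantle rock: 3290 kg/m³ × 3.71 m/s² × 20840 m = 2.544×10^8 Pa = 254.4 MPa

250 MPa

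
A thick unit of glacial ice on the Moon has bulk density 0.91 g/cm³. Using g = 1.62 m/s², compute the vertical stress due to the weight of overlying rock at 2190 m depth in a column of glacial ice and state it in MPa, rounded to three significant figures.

glacial ice: 910 kg/m³ × 1.62 m/s² × 2190 m = 3.228×10^6 Pa = 3.228 MPa

3.23 MPa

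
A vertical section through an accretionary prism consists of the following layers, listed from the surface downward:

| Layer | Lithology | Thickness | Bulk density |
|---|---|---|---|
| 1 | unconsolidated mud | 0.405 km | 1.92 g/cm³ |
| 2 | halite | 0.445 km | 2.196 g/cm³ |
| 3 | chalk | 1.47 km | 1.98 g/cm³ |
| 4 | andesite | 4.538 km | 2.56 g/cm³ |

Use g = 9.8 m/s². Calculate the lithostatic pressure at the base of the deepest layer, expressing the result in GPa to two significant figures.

0.16 GPa

unconsolidated mud: 1920 kg/m³ × 9.8 m/s² × 405 m = 7.620×10^6 Pa = 7.620×10^-3 GPa
halite: 2196 kg/m³ × 9.8 m/s² × 445 m = 9.577×10^6 Pa = 9.577×10^-3 GPa
chalk: 1980 kg/m³ × 9.8 m/s² × 1470 m = 2.852×10^7 Pa = 0.02852 GPa
andesite: 2560 kg/m³ × 9.8 m/s² × 4538 m = 1.138×10^8 Pa = 0.1138 GPa
Total = 7.620×10^-3 + 9.577×10^-3 + 0.02852 + 0.1138 = 0.15957 GPa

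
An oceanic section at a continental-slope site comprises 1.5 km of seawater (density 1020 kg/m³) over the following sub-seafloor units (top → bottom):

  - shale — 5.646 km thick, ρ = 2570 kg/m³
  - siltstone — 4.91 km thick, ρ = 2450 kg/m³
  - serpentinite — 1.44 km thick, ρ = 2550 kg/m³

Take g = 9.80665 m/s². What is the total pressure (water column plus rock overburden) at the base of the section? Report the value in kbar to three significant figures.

seawater: 1020 kg/m³ × 9.80665 m/s² × 1500 m = 1.500×10^7 Pa = 0.1500 kbar
shale: 2570 kg/m³ × 9.80665 m/s² × 5646 m = 1.423×10^8 Pa = 1.423 kbar
siltstone: 2450 kg/m³ × 9.80665 m/s² × 4910 m = 1.180×10^8 Pa = 1.180 kbar
serpentinite: 2550 kg/m³ × 9.80665 m/s² × 1440 m = 3.601×10^7 Pa = 0.3601 kbar
Total = 0.1500 + 1.423 + 1.180 + 0.3601 = 3.1128 kbar

3.11 kbar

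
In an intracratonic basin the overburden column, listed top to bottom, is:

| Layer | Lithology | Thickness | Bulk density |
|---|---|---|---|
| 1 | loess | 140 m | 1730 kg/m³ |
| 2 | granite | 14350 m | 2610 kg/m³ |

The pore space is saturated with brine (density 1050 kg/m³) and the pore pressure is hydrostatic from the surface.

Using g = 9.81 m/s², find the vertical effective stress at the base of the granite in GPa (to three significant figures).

0.221 GPa

Overburden (lithostatic) stress σ_v:
loess: 1730 kg/m³ × 9.81 m/s² × 140 m = 2.376×10^6 Pa = 2.376 MPa
granite: 2610 kg/m³ × 9.81 m/s² × 14350 m = 3.674×10^8 Pa = 367.4 MPa
Total = 2.376 + 367.4 = 369.79 MPa
Pore pressure P_p = 1050 kg/m³ × 9.81 m/s² × 14490 m = 1.493×10^8 Pa = 149.3 MPa
Effective stress σ' = σ_v − P_p = 369.8 − 149.3 = 220.54 MPa = 0.22054 GPa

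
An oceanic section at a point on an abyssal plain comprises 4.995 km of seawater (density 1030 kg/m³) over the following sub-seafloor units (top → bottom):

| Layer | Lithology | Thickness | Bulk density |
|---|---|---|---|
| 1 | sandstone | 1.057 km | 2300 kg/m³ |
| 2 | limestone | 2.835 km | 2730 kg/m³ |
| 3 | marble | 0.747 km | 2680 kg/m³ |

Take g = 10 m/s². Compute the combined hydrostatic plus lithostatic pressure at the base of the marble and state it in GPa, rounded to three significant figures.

seawater: 1030 kg/m³ × 10 m/s² × 4995 m = 5.145×10^7 Pa = 0.05145 GPa
sandstone: 2300 kg/m³ × 10 m/s² × 1057 m = 2.431×10^7 Pa = 0.02431 GPa
limestone: 2730 kg/m³ × 10 m/s² × 2835 m = 7.740×10^7 Pa = 0.07740 GPa
marble: 2680 kg/m³ × 10 m/s² × 747 m = 2.002×10^7 Pa = 0.02002 GPa
Total = 0.05145 + 0.02431 + 0.07740 + 0.02002 = 0.17317 GPa

0.173 GPa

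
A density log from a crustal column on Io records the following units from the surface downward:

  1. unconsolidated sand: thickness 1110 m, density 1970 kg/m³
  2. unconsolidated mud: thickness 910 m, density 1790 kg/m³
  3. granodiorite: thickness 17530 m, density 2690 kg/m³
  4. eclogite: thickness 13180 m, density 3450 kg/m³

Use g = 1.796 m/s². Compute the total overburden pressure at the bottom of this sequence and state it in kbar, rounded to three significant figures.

1.73 kbar

unconsolidated sand: 1970 kg/m³ × 1.796 m/s² × 1110 m = 3.927×10^6 Pa = 0.03927 kbar
unconsolidated mud: 1790 kg/m³ × 1.796 m/s² × 910 m = 2.926×10^6 Pa = 0.02926 kbar
granodiorite: 2690 kg/m³ × 1.796 m/s² × 17530 m = 8.469×10^7 Pa = 0.8469 kbar
eclogite: 3450 kg/m³ × 1.796 m/s² × 13180 m = 8.167×10^7 Pa = 0.8167 kbar
Total = 0.03927 + 0.02926 + 0.8469 + 0.8167 = 1.7321 kbar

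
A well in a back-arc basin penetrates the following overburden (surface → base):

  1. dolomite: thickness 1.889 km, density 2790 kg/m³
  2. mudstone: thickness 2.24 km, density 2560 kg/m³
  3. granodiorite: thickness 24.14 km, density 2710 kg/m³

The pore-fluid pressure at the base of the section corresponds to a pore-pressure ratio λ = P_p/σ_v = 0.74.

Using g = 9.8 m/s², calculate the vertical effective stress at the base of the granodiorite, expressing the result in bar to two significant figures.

1900 bar

Overburden (lithostatic) stress σ_v:
dolomite: 2790 kg/m³ × 9.8 m/s² × 1889 m = 5.165×10^7 Pa = 51.65 MPa
mudstone: 2560 kg/m³ × 9.8 m/s² × 2240 m = 5.620×10^7 Pa = 56.20 MPa
granodiorite: 2710 kg/m³ × 9.8 m/s² × 24140 m = 6.411×10^8 Pa = 641.1 MPa
Total = 51.65 + 56.20 + 641.1 = 748.96 MPa
Pore pressure P_p = λ·σ_v = 0.74 × 749.0 MPa = 554.2 MPa
Effective stress σ' = σ_v − P_p = 749.0 − 554.2 = 194.73 MPa = 1947.3 bar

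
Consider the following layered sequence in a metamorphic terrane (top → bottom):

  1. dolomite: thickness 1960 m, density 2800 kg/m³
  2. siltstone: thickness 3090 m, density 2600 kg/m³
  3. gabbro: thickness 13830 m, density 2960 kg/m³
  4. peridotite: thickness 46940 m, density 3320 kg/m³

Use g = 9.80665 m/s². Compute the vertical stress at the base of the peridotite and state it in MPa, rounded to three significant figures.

dolomite: 2800 kg/m³ × 9.80665 m/s² × 1960 m = 5.382×10^7 Pa = 53.82 MPa
siltstone: 2600 kg/m³ × 9.80665 m/s² × 3090 m = 7.879×10^7 Pa = 78.79 MPa
gabbro: 2960 kg/m³ × 9.80665 m/s² × 13830 m = 4.015×10^8 Pa = 401.5 MPa
peridotite: 3320 kg/m³ × 9.80665 m/s² × 46940 m = 1.528×10^9 Pa = 1528 MPa
Total = 53.82 + 78.79 + 401.5 + 1528 = 2062.3 MPa

2060 MPa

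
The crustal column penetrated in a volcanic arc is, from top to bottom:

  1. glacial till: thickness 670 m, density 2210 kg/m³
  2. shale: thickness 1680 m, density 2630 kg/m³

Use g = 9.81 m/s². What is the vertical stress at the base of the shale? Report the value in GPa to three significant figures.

0.0579 GPa

glacial till: 2210 kg/m³ × 9.81 m/s² × 670 m = 1.453×10^7 Pa = 0.01453 GPa
shale: 2630 kg/m³ × 9.81 m/s² × 1680 m = 4.334×10^7 Pa = 0.04334 GPa
Total = 0.01453 + 0.04334 = 0.057870 GPa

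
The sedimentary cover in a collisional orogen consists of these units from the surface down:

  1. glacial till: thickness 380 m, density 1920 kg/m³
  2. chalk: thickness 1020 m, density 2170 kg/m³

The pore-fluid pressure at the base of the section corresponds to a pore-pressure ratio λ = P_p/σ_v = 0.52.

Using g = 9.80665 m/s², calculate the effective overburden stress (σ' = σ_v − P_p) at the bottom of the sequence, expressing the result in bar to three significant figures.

Overburden (lithostatic) stress σ_v:
glacial till: 1920 kg/m³ × 9.80665 m/s² × 380 m = 7.155×10^6 Pa = 7.155 MPa
chalk: 2170 kg/m³ × 9.80665 m/s² × 1020 m = 2.171×10^7 Pa = 21.71 MPa
Total = 7.155 + 21.71 = 28.861 MPa
Pore pressure P_p = λ·σ_v = 0.52 × 28.86 MPa = 15.01 MPa
Effective stress σ' = σ_v − P_p = 28.86 − 15.01 = 13.853 MPa = 138.53 bar

139 bar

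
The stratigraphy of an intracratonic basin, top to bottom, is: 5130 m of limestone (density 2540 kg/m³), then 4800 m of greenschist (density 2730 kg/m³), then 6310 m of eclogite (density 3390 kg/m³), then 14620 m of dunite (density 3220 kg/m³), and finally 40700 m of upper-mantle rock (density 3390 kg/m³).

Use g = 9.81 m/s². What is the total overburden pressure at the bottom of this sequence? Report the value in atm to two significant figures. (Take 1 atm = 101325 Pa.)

limestone: 2540 kg/m³ × 9.81 m/s² × 5130 m = 1.278×10^8 Pa = 1262 atm
greenschist: 2730 kg/m³ × 9.81 m/s² × 4800 m = 1.286×10^8 Pa = 1269 atm
eclogite: 3390 kg/m³ × 9.81 m/s² × 6310 m = 2.098×10^8 Pa = 2071 atm
dunite: 3220 kg/m³ × 9.81 m/s² × 14620 m = 4.618×10^8 Pa = 4558 atm
upper-mantle rock: 3390 kg/m³ × 9.81 m/s² × 40700 m = 1.354×10^9 Pa = 13358 atm
Total = 1262 + 1269 + 2071 + 4558 + 13358 = 22517 atm

23000 atm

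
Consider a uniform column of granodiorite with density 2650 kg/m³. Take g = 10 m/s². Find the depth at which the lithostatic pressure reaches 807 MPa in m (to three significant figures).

30500 m

h = P/(ρg) = 807 MPa / (2650 kg/m³ × 10 m/s²) = 8.070×10^8 Pa / 26500 Pa/m = 30453 m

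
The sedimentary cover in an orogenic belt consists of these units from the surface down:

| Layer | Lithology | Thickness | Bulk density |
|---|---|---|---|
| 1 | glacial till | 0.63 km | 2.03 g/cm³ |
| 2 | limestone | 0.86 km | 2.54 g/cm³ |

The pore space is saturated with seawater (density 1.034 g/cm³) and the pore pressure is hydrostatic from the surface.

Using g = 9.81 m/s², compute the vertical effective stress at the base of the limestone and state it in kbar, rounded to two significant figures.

0.19 kbar

Overburden (lithostatic) stress σ_v:
glacial till: 2030 kg/m³ × 9.81 m/s² × 630 m = 1.255×10^7 Pa = 12.55 MPa
limestone: 2540 kg/m³ × 9.81 m/s² × 860 m = 2.143×10^7 Pa = 21.43 MPa
Total = 12.55 + 21.43 = 33.975 MPa
Pore pressure P_p = 1034 kg/m³ × 9.81 m/s² × 1490 m = 1.511×10^7 Pa = 15.11 MPa
Effective stress σ' = σ_v − P_p = 33.97 − 15.11 = 18.861 MPa = 0.18861 kbar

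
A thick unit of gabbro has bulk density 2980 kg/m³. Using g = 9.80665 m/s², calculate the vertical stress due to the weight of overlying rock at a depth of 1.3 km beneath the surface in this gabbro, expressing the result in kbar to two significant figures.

0.38 kbar

gabbro: 2980 kg/m³ × 9.80665 m/s² × 1300 m = 3.799×10^7 Pa = 0.3799 kbar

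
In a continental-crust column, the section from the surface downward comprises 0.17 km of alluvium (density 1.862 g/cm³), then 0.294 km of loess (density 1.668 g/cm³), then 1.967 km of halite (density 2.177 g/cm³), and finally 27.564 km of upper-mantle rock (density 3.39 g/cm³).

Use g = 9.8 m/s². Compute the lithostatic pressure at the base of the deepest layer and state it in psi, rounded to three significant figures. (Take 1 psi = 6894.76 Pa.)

alluvium: 1862 kg/m³ × 9.8 m/s² × 170 m = 3.102×10^6 Pa = 449.9 psi
loess: 1668 kg/m³ × 9.8 m/s² × 294 m = 4.806×10^6 Pa = 697.0 psi
halite: 2177 kg/m³ × 9.8 m/s² × 1967 m = 4.197×10^7 Pa = 6087 psi
upper-mantle rock: 3390 kg/m³ × 9.8 m/s² × 27564 m = 9.157×10^8 Pa = 1.328×10^5 psi
Total = 449.9 + 697.0 + 6087 + 1.328×10^5 = 1.4005×10^5 psi

140000 psi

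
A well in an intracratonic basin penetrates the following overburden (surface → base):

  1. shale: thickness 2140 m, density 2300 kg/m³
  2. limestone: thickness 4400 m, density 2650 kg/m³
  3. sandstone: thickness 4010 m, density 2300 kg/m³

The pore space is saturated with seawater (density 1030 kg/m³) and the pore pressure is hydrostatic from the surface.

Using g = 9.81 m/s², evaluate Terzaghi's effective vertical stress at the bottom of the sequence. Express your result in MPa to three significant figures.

Overburden (lithostatic) stress σ_v:
shale: 2300 kg/m³ × 9.81 m/s² × 2140 m = 4.828×10^7 Pa = 48.28 MPa
limestone: 2650 kg/m³ × 9.81 m/s² × 4400 m = 1.144×10^8 Pa = 114.4 MPa
sandstone: 2300 kg/m³ × 9.81 m/s² × 4010 m = 9.048×10^7 Pa = 90.48 MPa
Total = 48.28 + 114.4 + 90.48 = 253.15 MPa
Pore pressure P_p = 1030 kg/m³ × 9.81 m/s² × 10550 m = 1.066×10^8 Pa = 106.6 MPa
Effective stress σ' = σ_v − P_p = 253.1 − 106.6 = 146.55 MPa

147 MPa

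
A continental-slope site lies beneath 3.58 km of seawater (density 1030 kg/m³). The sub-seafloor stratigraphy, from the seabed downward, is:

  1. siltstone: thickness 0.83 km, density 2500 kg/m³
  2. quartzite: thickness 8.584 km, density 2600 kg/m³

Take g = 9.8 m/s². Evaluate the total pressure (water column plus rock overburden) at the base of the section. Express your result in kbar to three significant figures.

2.75 kbar

seawater: 1030 kg/m³ × 9.8 m/s² × 3580 m = 3.614×10^7 Pa = 0.3614 kbar
siltstone: 2500 kg/m³ × 9.8 m/s² × 830 m = 2.034×10^7 Pa = 0.2034 kbar
quartzite: 2600 kg/m³ × 9.8 m/s² × 8584 m = 2.187×10^8 Pa = 2.187 kbar
Total = 0.3614 + 0.2034 + 2.187 = 2.7519 kbar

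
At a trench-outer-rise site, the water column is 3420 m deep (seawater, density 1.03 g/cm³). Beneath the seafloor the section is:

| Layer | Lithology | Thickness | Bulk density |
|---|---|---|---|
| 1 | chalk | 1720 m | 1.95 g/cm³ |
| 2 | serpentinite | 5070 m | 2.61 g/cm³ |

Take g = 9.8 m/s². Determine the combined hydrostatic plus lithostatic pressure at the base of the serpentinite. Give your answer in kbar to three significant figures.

1.97 kbar

seawater: 1030 kg/m³ × 9.8 m/s² × 3420 m = 3.452×10^7 Pa = 0.3452 kbar
chalk: 1950 kg/m³ × 9.8 m/s² × 1720 m = 3.287×10^7 Pa = 0.3287 kbar
serpentinite: 2610 kg/m³ × 9.8 m/s² × 5070 m = 1.297×10^8 Pa = 1.297 kbar
Total = 0.3452 + 0.3287 + 1.297 = 1.9707 kbar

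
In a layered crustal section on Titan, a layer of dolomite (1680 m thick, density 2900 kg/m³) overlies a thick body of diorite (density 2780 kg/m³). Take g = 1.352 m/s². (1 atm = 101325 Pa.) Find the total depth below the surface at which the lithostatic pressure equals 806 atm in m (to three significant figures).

21700 m

Pressure at base of upper layers: 2900×1.352×1680 = 6.587×10^6 Pa = 65.01 atm
Remaining pressure to be supplied by diorite: 8.167×10^7 − 6.587×10^6 = 7.508×10^7 Pa
Additional depth in diorite = 7.508×10^7 Pa / (2780 kg/m³ × 1.352 m/s²) = 19976 m
Total depth = 1680 m + 19976 m = 21656 m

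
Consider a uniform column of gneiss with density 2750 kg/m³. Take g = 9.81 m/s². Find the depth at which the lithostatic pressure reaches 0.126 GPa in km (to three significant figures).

4.67 km

h = P/(ρg) = 0.126 GPa / (2750 kg/m³ × 9.81 m/s²) = 1.260×10^8 Pa / 26978 Pa/m = 4670.6 m
= 4.6706 km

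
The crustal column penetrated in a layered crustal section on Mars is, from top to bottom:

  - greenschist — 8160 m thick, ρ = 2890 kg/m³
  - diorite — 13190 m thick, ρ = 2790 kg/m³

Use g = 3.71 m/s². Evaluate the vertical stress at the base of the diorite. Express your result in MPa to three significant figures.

greenschist: 2890 kg/m³ × 3.71 m/s² × 8160 m = 8.749×10^7 Pa = 87.49 MPa
diorite: 2790 kg/m³ × 3.71 m/s² × 13190 m = 1.365×10^8 Pa = 136.5 MPa
Total = 87.49 + 136.5 = 224.02 MPa

224 MPa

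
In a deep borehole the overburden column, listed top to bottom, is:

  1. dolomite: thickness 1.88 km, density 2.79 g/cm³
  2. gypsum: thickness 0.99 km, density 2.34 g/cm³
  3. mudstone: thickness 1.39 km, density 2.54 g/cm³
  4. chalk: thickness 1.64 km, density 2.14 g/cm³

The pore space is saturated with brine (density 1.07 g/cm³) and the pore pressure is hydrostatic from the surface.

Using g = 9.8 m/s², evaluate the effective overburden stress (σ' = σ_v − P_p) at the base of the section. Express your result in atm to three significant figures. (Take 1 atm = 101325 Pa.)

Overburden (lithostatic) stress σ_v:
dolomite: 2790 kg/m³ × 9.8 m/s² × 1880 m = 5.140×10^7 Pa = 51.40 MPa
gypsum: 2340 kg/m³ × 9.8 m/s² × 990 m = 2.270×10^7 Pa = 22.70 MPa
mudstone: 2540 kg/m³ × 9.8 m/s² × 1390 m = 3.460×10^7 Pa = 34.60 MPa
chalk: 2140 kg/m³ × 9.8 m/s² × 1640 m = 3.439×10^7 Pa = 34.39 MPa
Total = 51.40 + 22.70 + 34.60 + 34.39 = 143.10 MPa
Pore pressure P_p = 1070 kg/m³ × 9.8 m/s² × 5900 m = 6.187×10^7 Pa = 61.87 MPa
Effective stress σ' = σ_v − P_p = 143.1 − 61.87 = 81.232 MPa = 801.70 atm

802 atm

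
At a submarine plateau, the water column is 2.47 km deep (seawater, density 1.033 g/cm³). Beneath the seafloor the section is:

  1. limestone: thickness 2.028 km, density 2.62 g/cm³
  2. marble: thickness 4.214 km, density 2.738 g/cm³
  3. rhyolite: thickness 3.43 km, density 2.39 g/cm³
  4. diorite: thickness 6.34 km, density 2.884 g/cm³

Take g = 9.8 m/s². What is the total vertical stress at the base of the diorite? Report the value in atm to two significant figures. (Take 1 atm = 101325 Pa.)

4400 atm

seawater: 1033 kg/m³ × 9.8 m/s² × 2470 m = 2.500×10^7 Pa = 246.8 atm
limestone: 2620 kg/m³ × 9.8 m/s² × 2028 m = 5.207×10^7 Pa = 513.9 atm
marble: 2738 kg/m³ × 9.8 m/s² × 4214 m = 1.131×10^8 Pa = 1116 atm
rhyolite: 2390 kg/m³ × 9.8 m/s² × 3430 m = 8.034×10^7 Pa = 792.9 atm
diorite: 2884 kg/m³ × 9.8 m/s² × 6340 m = 1.792×10^8 Pa = 1768 atm
Total = 246.8 + 513.9 + 1116 + 792.9 + 1768 = 4437.9 atm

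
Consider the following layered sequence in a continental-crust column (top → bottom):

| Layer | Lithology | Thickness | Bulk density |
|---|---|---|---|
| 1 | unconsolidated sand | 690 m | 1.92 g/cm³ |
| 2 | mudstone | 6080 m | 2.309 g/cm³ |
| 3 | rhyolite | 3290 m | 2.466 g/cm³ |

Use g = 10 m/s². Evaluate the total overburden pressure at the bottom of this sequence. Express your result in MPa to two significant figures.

230 MPa

unconsolidated sand: 1920 kg/m³ × 10 m/s² × 690 m = 1.325×10^7 Pa = 13.25 MPa
mudstone: 2309 kg/m³ × 10 m/s² × 6080 m = 1.404×10^8 Pa = 140.4 MPa
rhyolite: 2466 kg/m³ × 10 m/s² × 3290 m = 8.113×10^7 Pa = 81.13 MPa
Total = 13.25 + 140.4 + 81.13 = 234.77 MPa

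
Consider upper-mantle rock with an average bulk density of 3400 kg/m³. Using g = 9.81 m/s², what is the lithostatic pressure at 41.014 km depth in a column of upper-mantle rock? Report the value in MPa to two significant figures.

upper-mantle rock: 3400 kg/m³ × 9.81 m/s² × 41014 m = 1.368×10^9 Pa = 1368 MPa

1400 MPa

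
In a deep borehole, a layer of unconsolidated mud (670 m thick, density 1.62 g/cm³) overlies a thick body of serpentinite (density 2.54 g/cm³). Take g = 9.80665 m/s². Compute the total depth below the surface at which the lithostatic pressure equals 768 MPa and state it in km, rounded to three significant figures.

Pressure at base of upper layers: 1620×9.80665×670 = 1.064×10^7 Pa = 10.64 MPa
Remaining pressure to be supplied by serpentinite: 7.680×10^8 − 1.064×10^7 = 7.574×10^8 Pa
Additional depth in serpentinite = 7.574×10^8 Pa / (2540 kg/m³ × 9.80665 m/s²) = 30405 m
Total depth = 670 m + 30405 m = 31075 m
= 31.075 km

31.1 km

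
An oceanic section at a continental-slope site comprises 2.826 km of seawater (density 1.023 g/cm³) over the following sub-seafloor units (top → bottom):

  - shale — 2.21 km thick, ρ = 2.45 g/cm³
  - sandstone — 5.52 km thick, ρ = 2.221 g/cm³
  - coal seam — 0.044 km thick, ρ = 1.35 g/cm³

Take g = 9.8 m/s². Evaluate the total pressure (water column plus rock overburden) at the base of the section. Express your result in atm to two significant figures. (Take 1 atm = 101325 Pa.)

2000 atm

seawater: 1023 kg/m³ × 9.8 m/s² × 2826 m = 2.833×10^7 Pa = 279.6 atm
shale: 2450 kg/m³ × 9.8 m/s² × 2210 m = 5.306×10^7 Pa = 523.7 atm
sandstone: 2221 kg/m³ × 9.8 m/s² × 5520 m = 1.201×10^8 Pa = 1186 atm
coal seam: 1350 kg/m³ × 9.8 m/s² × 44 m = 5.821×10^5 Pa = 5.745 atm
Total = 279.6 + 523.7 + 1186 + 5.745 = 1994.8 atm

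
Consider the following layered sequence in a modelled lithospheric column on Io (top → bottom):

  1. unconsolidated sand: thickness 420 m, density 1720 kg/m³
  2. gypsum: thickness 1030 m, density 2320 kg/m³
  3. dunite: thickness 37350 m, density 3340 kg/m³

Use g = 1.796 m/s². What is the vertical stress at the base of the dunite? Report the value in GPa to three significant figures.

0.230 GPa

unconsolidated sand: 1720 kg/m³ × 1.796 m/s² × 420 m = 1.297×10^6 Pa = 1.297×10^-3 GPa
gypsum: 2320 kg/m³ × 1.796 m/s² × 1030 m = 4.292×10^6 Pa = 4.292×10^-3 GPa
dunite: 3340 kg/m³ × 1.796 m/s² × 37350 m = 2.240×10^8 Pa = 0.2240 GPa
Total = 1.297×10^-3 + 4.292×10^-3 + 0.2240 = 0.22964 GPa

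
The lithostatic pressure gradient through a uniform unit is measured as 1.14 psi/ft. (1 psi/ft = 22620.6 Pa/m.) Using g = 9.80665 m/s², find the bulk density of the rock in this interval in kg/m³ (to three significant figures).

2630 kg/m³

ρ = (dP/dz)/g = 1.14 psi/ft / 9.80665 m/s² = 25787 Pa/m / 9.80665 m/s² = 2629.6 kg/m³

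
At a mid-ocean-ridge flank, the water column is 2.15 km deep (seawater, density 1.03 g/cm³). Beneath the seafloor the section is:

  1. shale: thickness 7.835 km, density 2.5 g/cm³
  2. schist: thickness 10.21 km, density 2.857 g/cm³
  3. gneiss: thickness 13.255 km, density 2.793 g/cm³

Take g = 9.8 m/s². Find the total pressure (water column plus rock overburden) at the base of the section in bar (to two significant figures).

seawater: 1030 kg/m³ × 9.8 m/s² × 2150 m = 2.170×10^7 Pa = 217.0 bar
shale: 2500 kg/m³ × 9.8 m/s² × 7835 m = 1.920×10^8 Pa = 1920 bar
schist: 2857 kg/m³ × 9.8 m/s² × 10210 m = 2.859×10^8 Pa = 2859 bar
gneiss: 2793 kg/m³ × 9.8 m/s² × 13255 m = 3.628×10^8 Pa = 3628 bar
Total = 217.0 + 1920 + 2859 + 3628 = 8623.3 bar

8600 bar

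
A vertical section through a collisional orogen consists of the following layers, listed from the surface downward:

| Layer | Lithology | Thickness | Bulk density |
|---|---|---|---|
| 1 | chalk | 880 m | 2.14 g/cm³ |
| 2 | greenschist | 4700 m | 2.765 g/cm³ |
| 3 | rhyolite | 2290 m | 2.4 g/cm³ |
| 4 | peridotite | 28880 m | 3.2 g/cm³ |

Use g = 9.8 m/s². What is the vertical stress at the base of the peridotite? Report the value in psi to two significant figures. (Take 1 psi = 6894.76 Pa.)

chalk: 2140 kg/m³ × 9.8 m/s² × 880 m = 1.846×10^7 Pa = 2677 psi
greenschist: 2765 kg/m³ × 9.8 m/s² × 4700 m = 1.274×10^8 Pa = 18471 psi
rhyolite: 2400 kg/m³ × 9.8 m/s² × 2290 m = 5.386×10^7 Pa = 7812 psi
peridotite: 3200 kg/m³ × 9.8 m/s² × 28880 m = 9.057×10^8 Pa = 1.314×10^5 psi
Total = 2677 + 18471 + 7812 + 1.314×10^5 = 1.6032×10^5 psi

160000 psi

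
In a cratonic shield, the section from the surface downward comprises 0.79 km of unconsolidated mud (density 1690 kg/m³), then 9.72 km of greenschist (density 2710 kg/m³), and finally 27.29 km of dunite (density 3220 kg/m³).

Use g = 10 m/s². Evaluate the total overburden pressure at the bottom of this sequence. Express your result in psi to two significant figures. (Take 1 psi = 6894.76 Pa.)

unconsolidated mud: 1690 kg/m³ × 10 m/s² × 790 m = 1.335×10^7 Pa = 1936 psi
greenschist: 2710 kg/m³ × 10 m/s² × 9720 m = 2.634×10^8 Pa = 38205 psi
dunite: 3220 kg/m³ × 10 m/s² × 27290 m = 8.787×10^8 Pa = 1.275×10^5 psi
Total = 1936 + 38205 + 1.275×10^5 = 1.6759×10^5 psi

170000 psi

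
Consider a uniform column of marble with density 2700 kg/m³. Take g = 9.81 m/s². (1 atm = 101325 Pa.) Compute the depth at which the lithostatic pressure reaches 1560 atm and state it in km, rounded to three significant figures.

h = P/(ρg) = 1560 atm / (2700 kg/m³ × 9.81 m/s²) = 1.581×10^8 Pa / 26487 Pa/m = 5967.7 m
= 5.9677 km

5.97 km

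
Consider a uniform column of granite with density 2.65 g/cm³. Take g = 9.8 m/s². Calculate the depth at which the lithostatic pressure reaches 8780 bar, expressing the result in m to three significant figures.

33800 m

h = P/(ρg) = 8780 bar / (2650 kg/m³ × 9.8 m/s²) = 8.780×10^8 Pa / 25970 Pa/m = 33808 m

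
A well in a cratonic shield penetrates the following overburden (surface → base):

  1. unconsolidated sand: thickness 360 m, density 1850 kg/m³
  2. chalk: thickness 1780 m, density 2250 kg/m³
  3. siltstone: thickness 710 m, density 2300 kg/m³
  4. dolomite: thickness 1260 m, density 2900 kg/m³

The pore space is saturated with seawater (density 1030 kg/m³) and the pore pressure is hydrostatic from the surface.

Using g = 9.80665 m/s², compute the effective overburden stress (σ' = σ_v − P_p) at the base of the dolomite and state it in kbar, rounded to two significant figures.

0.56 kbar

Overburden (lithostatic) stress σ_v:
unconsolidated sand: 1850 kg/m³ × 9.80665 m/s² × 360 m = 6.531×10^6 Pa = 6.531 MPa
chalk: 2250 kg/m³ × 9.80665 m/s² × 1780 m = 3.928×10^7 Pa = 39.28 MPa
siltstone: 2300 kg/m³ × 9.80665 m/s² × 710 m = 1.601×10^7 Pa = 16.01 MPa
dolomite: 2900 kg/m³ × 9.80665 m/s² × 1260 m = 3.583×10^7 Pa = 35.83 MPa
Total = 6.531 + 39.28 + 16.01 + 35.83 = 97.655 MPa
Pore pressure P_p = 1030 kg/m³ × 9.80665 m/s² × 4110 m = 4.151×10^7 Pa = 41.51 MPa
Effective stress σ' = σ_v − P_p = 97.65 − 41.51 = 56.140 MPa = 0.56140 kbar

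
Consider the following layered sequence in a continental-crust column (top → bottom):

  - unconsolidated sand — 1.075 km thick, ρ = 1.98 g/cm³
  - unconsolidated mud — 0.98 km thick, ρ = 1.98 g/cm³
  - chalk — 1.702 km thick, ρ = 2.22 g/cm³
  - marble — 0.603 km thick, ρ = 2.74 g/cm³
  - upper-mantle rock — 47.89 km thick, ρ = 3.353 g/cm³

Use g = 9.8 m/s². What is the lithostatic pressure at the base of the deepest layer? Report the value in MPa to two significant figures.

1700 MPa

unconsolidated sand: 1980 kg/m³ × 9.8 m/s² × 1075 m = 2.086×10^7 Pa = 20.86 MPa
unconsolidated mud: 1980 kg/m³ × 9.8 m/s² × 980 m = 1.902×10^7 Pa = 19.02 MPa
chalk: 2220 kg/m³ × 9.8 m/s² × 1702 m = 3.703×10^7 Pa = 37.03 MPa
marble: 2740 kg/m³ × 9.8 m/s² × 603 m = 1.619×10^7 Pa = 16.19 MPa
upper-mantle rock: 3353 kg/m³ × 9.8 m/s² × 47890 m = 1.574×10^9 Pa = 1574 MPa
Total = 20.86 + 19.02 + 37.03 + 16.19 + 1574 = 1666.7 MPa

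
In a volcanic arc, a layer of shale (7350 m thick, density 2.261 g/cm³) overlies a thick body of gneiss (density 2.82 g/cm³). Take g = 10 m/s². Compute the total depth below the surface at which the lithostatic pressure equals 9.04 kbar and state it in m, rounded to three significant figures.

33500 m

Pressure at base of upper layers: 2261×10×7350 = 1.662×10^8 Pa = 1.662 kbar
Remaining pressure to be supplied by gneiss: 9.040×10^8 − 1.662×10^8 = 7.378×10^8 Pa
Additional depth in gneiss = 7.378×10^8 Pa / (2820 kg/m³ × 10 m/s²) = 26164 m
Total depth = 7350 m + 26164 m = 33514 m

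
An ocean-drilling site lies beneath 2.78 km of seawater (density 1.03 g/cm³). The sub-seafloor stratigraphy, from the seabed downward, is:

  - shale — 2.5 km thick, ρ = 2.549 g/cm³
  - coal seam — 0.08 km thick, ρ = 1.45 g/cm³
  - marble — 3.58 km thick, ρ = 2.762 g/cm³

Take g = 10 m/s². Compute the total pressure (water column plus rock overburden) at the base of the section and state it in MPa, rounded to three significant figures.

192 MPa

seawater: 1030 kg/m³ × 10 m/s² × 2780 m = 2.863×10^7 Pa = 28.63 MPa
shale: 2549 kg/m³ × 10 m/s² × 2500 m = 6.372×10^7 Pa = 63.73 MPa
coal seam: 1450 kg/m³ × 10 m/s² × 80 m = 1.160×10^6 Pa = 1.160 MPa
marble: 2762 kg/m³ × 10 m/s² × 3580 m = 9.888×10^7 Pa = 98.88 MPa
Total = 28.63 + 63.73 + 1.160 + 98.88 = 192.40 MPa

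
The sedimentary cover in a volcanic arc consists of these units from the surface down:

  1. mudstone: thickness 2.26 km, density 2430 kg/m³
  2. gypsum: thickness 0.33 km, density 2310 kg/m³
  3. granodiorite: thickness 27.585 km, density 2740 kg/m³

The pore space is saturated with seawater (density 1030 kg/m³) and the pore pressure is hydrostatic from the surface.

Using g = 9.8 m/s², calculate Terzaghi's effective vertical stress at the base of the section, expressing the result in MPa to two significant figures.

500 MPa

Overburden (lithostatic) stress σ_v:
mudstone: 2430 kg/m³ × 9.8 m/s² × 2260 m = 5.382×10^7 Pa = 53.82 MPa
gypsum: 2310 kg/m³ × 9.8 m/s² × 330 m = 7.471×10^6 Pa = 7.471 MPa
granodiorite: 2740 kg/m³ × 9.8 m/s² × 27585 m = 7.407×10^8 Pa = 740.7 MPa
Total = 53.82 + 7.471 + 740.7 = 802.00 MPa
Pore pressure P_p = 1030 kg/m³ × 9.8 m/s² × 30175 m = 3.046×10^8 Pa = 304.6 MPa
Effective stress σ' = σ_v − P_p = 802.0 − 304.6 = 497.42 MPa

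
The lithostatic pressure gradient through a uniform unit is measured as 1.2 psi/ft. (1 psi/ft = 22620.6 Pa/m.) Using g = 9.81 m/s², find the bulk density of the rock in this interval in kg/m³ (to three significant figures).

2770 kg/m³

ρ = (dP/dz)/g = 1.2 psi/ft / 9.81 m/s² = 27145 Pa/m / 9.81 m/s² = 2767.0 kg/m³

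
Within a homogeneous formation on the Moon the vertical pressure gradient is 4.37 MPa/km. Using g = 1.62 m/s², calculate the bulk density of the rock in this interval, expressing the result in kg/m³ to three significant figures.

ρ = (dP/dz)/g = 4.37 MPa/km / 1.62 m/s² = 4370.0 Pa/m / 1.62 m/s² = 2697.5 kg/m³

2700 kg/m³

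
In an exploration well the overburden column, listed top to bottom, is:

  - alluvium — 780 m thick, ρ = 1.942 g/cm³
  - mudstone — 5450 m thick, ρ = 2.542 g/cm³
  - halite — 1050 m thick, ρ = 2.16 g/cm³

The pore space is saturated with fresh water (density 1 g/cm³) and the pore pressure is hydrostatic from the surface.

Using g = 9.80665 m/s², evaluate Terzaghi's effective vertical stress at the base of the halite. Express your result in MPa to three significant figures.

102 MPa

Overburden (lithostatic) stress σ_v:
alluvium: 1942 kg/m³ × 9.80665 m/s² × 780 m = 1.485×10^7 Pa = 14.85 MPa
mudstone: 2542 kg/m³ × 9.80665 m/s² × 5450 m = 1.359×10^8 Pa = 135.9 MPa
halite: 2160 kg/m³ × 9.80665 m/s² × 1050 m = 2.224×10^7 Pa = 22.24 MPa
Total = 14.85 + 135.9 + 22.24 = 172.96 MPa
Pore pressure P_p = 1000 kg/m³ × 9.80665 m/s² × 7280 m = 7.139×10^7 Pa = 71.39 MPa
Effective stress σ' = σ_v − P_p = 173.0 − 71.39 = 101.56 MPa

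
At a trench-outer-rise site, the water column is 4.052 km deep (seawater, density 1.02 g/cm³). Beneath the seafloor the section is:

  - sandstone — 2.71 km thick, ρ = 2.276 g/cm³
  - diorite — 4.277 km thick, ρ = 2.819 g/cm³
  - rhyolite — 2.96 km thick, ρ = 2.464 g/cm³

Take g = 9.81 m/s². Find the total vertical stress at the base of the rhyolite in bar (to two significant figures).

2900 bar

seawater: 1020 kg/m³ × 9.81 m/s² × 4052 m = 4.055×10^7 Pa = 405.5 bar
sandstone: 2276 kg/m³ × 9.81 m/s² × 2710 m = 6.051×10^7 Pa = 605.1 bar
diorite: 2819 kg/m³ × 9.81 m/s² × 4277 m = 1.183×10^8 Pa = 1183 bar
rhyolite: 2464 kg/m³ × 9.81 m/s² × 2960 m = 7.155×10^7 Pa = 715.5 bar
Total = 405.5 + 605.1 + 1183 + 715.5 = 2908.8 bar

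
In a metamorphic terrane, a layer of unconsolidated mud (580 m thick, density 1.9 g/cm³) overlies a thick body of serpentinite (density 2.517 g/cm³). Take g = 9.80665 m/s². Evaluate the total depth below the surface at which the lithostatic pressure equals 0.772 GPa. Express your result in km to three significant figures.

31.4 km

Pressure at base of upper layers: 1900×9.80665×580 = 1.081×10^7 Pa = 0.01081 GPa
Remaining pressure to be supplied by serpentinite: 7.720×10^8 − 1.081×10^7 = 7.612×10^8 Pa
Additional depth in serpentinite = 7.612×10^8 Pa / (2517 kg/m³ × 9.80665 m/s²) = 30838 m
Total depth = 580 m + 30838 m = 31418 m
= 31.418 km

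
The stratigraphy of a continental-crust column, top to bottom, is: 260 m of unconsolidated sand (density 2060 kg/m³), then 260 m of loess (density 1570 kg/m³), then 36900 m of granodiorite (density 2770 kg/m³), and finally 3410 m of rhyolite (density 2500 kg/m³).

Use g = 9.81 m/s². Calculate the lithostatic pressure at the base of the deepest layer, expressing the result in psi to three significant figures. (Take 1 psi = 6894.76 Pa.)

unconsolidated sand: 2060 kg/m³ × 9.81 m/s² × 260 m = 5.254×10^6 Pa = 762.1 psi
loess: 1570 kg/m³ × 9.81 m/s² × 260 m = 4.004×10^6 Pa = 580.8 psi
granodiorite: 2770 kg/m³ × 9.81 m/s² × 36900 m = 1.003×10^9 Pa = 1.454×10^5 psi
rhyolite: 2500 kg/m³ × 9.81 m/s² × 3410 m = 8.363×10^7 Pa = 12130 psi
Total = 762.1 + 580.8 + 1.454×10^5 + 12130 = 1.5890×10^5 psi

159000 psi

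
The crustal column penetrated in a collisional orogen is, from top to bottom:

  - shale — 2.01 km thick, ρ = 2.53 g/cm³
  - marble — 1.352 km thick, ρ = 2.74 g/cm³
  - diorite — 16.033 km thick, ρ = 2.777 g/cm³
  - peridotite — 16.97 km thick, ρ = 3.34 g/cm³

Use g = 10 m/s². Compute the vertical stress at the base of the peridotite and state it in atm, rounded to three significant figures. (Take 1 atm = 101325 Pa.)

10900 atm

shale: 2530 kg/m³ × 10 m/s² × 2010 m = 5.085×10^7 Pa = 501.9 atm
marble: 2740 kg/m³ × 10 m/s² × 1352 m = 3.704×10^7 Pa = 365.6 atm
diorite: 2777 kg/m³ × 10 m/s² × 16033 m = 4.452×10^8 Pa = 4394 atm
peridotite: 3340 kg/m³ × 10 m/s² × 16970 m = 5.668×10^8 Pa = 5594 atm
Total = 501.9 + 365.6 + 4394 + 5594 = 10855 atm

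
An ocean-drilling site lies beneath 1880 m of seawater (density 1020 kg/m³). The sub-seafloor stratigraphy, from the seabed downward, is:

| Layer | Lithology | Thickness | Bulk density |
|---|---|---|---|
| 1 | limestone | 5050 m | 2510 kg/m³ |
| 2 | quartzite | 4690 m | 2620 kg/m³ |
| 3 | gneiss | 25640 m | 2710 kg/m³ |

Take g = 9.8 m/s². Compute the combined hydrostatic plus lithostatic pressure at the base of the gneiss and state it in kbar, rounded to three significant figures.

seawater: 1020 kg/m³ × 9.8 m/s² × 1880 m = 1.879×10^7 Pa = 0.1879 kbar
limestone: 2510 kg/m³ × 9.8 m/s² × 5050 m = 1.242×10^8 Pa = 1.242 kbar
quartzite: 2620 kg/m³ × 9.8 m/s² × 4690 m = 1.204×10^8 Pa = 1.204 kbar
gneiss: 2710 kg/m³ × 9.8 m/s² × 25640 m = 6.809×10^8 Pa = 6.809 kbar
Total = 0.1879 + 1.242 + 1.204 + 6.809 = 9.4438 kbar

9.44 kbar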